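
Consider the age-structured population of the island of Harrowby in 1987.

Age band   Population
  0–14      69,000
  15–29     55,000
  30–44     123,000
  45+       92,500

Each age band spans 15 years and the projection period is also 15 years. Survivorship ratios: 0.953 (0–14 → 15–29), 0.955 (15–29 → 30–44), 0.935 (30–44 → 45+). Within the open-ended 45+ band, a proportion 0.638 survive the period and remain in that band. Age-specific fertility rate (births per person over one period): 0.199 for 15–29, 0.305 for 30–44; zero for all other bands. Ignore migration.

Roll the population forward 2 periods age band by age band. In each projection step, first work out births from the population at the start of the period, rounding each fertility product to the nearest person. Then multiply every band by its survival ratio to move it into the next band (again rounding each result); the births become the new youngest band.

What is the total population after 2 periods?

Period 1:
Births: 55000 × 0.199 = 10945  |  123000 × 0.305 = 37515 — total 48460
15–29: 69000 × 0.953 = 65757
30–44: 55000 × 0.955 = 52525
45+: 123000 × 0.935 + 92500 × 0.638 = 115005 + 59015 = 174020
End of period: [48460, 65757, 52525, 174020]
Period 2:
Births: 65757 × 0.199 = 13086  |  52525 × 0.305 = 16020 — total 29106
15–29: 48460 × 0.953 = 46182
30–44: 65757 × 0.955 = 62798
45+: 52525 × 0.935 + 174020 × 0.638 = 49111 + 111025 = 160136
End of period: [29106, 46182, 62798, 160136]
Total after period 2: 29106 + 46182 + 62798 + 160136 = 298222

298222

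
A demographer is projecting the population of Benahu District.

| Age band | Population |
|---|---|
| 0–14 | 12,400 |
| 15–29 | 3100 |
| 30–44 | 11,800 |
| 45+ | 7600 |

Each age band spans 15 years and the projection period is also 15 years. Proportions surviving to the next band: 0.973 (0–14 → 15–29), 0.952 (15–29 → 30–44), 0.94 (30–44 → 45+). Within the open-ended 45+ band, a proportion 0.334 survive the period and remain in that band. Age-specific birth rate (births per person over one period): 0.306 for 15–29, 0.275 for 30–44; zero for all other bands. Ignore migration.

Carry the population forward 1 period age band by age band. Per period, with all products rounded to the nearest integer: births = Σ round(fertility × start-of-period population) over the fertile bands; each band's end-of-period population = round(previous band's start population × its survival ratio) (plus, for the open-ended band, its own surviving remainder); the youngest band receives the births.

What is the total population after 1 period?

After projecting period 1:
Births: 3100 × 0.306 = 949, 11800 × 0.275 = 3245 → total 4194
15–29: 12400 × 0.973 = 12065
30–44: 3100 × 0.952 = 2951
45+: 11800 × 0.94 + 7600 × 0.334 = 11092 + 2538 = 13630
Giving 4194 / 12065 / 2951 / 13630.
Total after period 1: 4194 + 12065 + 2951 + 13630 = 32840

32840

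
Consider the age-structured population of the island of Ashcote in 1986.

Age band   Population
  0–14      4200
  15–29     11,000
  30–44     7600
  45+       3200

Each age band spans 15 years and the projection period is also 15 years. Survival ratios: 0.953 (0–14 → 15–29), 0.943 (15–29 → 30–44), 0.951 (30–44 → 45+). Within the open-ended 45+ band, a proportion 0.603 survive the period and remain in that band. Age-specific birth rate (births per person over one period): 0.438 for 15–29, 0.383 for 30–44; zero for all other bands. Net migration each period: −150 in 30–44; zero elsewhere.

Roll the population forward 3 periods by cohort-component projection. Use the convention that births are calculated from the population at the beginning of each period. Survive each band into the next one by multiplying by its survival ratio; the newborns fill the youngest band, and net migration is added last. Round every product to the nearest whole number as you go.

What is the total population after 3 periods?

29451

Period 1:
Births: 11000 × 0.438 = 4818, 7600 × 0.383 = 2911 ⇒ total 7729
15–29: 4200 × 0.953 = 4003
30–44: 11000 × 0.943 = 10373
45+: 7600 × 0.951 + 3200 × 0.603 = 7228 + 1930 = 9158
Net migration: 30–44 − 150 → 10223
Giving 7729 / 4003 / 10223 / 9158.
Period 2:
Births: 4003 × 0.438 = 1753, 10223 × 0.383 = 3915 ⇒ total 5668
15–29: 7729 × 0.953 = 7366
30–44: 4003 × 0.943 = 3775
45+: 10223 × 0.951 + 9158 × 0.603 = 9722 + 5522 = 15244
Net migration: 30–44 − 150 → 3625
Giving 5668 / 7366 / 3625 / 15244.
Period 3:
Births: 7366 × 0.438 = 3226, 3625 × 0.383 = 1388 ⇒ total 4614
15–29: 5668 × 0.953 = 5402
30–44: 7366 × 0.943 = 6946
45+: 3625 × 0.951 + 15244 × 0.603 = 3447 + 9192 = 12639
Net migration: 30–44 − 150 → 6796
Giving 4614 / 5402 / 6796 / 12639.
Total after period 3: 4614 + 5402 + 6796 + 12639 = 29451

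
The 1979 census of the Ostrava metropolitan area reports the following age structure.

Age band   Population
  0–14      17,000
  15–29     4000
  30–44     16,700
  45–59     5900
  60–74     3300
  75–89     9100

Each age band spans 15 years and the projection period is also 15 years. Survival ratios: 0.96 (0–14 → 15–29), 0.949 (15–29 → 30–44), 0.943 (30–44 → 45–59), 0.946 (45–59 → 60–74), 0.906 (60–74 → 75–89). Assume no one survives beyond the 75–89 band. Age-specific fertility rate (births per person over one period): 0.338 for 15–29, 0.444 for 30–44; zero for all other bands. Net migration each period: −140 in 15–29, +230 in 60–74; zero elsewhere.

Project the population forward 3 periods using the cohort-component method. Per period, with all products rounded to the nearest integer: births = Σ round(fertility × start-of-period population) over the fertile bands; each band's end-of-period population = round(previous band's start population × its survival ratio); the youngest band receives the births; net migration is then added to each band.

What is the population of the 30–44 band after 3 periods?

7854

Let band 1 be 0–14 through band 6 = 75–89.
After projecting period 1:
Births: 4000 × 0.338 = 1352  |  16700 × 0.444 = 7415 → total 8767
Band 2: 17000 × 0.96 = 16320
Band 3: 4000 × 0.949 = 3796
Band 4: 16700 × 0.943 = 15748
Band 5: 5900 × 0.946 = 5581
Band 6: 3300 × 0.906 = 2990
Net migration: Band 2 − 140 → 16180; Band 5 + 230 → 5811
Giving 8767 / 16180 / 3796 / 15748 / 5811 / 2990.
After projecting period 2:
Births: 16180 × 0.338 = 5469  |  3796 × 0.444 = 1685 → total 7154
Band 2: 8767 × 0.96 = 8416
Band 3: 16180 × 0.949 = 15355
Band 4: 3796 × 0.943 = 3580
Band 5: 15748 × 0.946 = 14898
Band 6: 5811 × 0.906 = 5265
Net migration: Band 2 − 140 → 8276; Band 5 + 230 → 15128
Giving 7154 / 8276 / 15355 / 3580 / 15128 / 5265.
After projecting period 3:
Births: 8276 × 0.338 = 2797  |  15355 × 0.444 = 6818 → total 9615
Band 2: 7154 × 0.96 = 6868
Band 3: 8276 × 0.949 = 7854
Band 4: 15355 × 0.943 = 14480
Band 5: 3580 × 0.946 = 3387
Band 6: 15128 × 0.906 = 13706
Net migration: Band 2 − 140 → 6728; Band 5 + 230 → 3617
Giving 9615 / 6728 / 7854 / 14480 / 3617 / 13706.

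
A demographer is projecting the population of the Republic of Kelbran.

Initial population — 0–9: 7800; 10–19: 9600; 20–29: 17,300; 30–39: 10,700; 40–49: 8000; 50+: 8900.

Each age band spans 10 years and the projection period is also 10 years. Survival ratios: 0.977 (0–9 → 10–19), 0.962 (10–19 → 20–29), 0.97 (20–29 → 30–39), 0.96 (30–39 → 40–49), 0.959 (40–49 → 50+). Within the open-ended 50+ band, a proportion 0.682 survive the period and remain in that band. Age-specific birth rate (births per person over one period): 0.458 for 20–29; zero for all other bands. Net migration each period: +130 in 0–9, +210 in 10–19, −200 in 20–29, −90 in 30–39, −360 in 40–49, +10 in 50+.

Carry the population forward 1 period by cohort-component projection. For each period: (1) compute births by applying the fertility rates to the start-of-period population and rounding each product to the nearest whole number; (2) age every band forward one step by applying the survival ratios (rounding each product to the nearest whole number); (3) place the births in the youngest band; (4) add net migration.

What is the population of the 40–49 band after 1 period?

9912

— Period 1 —
Births: 17300 * 0.458 = 7923
10–19: 7800 * 0.977 = 7621
20–29: 9600 * 0.962 = 9235
30–39: 17300 * 0.97 = 16781
40–49: 10700 * 0.96 = 10272
50+: 8000 * 0.959 + 8900 * 0.682 = 7672 + 6070 = 13742
Net migration: 0–9 + 130 → 8053; 10–19 + 210 → 7831; 20–29 − 200 → 9035; 30–39 − 90 → 16691; 40–49 − 360 → 9912; 50+ + 10 → 13752
→ [8053, 7831, 9035, 16691, 9912, 13752]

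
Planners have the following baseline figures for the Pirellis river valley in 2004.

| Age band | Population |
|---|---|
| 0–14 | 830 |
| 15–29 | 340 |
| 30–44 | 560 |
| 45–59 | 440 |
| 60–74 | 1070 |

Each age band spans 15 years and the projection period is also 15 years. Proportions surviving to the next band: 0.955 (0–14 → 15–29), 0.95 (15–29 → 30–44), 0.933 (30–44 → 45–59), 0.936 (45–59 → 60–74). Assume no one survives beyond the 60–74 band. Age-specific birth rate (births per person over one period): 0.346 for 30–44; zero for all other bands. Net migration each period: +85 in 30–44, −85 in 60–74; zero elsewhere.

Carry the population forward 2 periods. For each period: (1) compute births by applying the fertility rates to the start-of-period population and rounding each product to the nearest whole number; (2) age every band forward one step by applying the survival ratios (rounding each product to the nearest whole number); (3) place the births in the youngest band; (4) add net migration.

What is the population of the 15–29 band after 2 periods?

185

Call the bands 1 to 5, youngest first.
Period 1:
Births: 560 * 0.346 = 194
Band 2: 830 * 0.955 = 793
Band 3: 340 * 0.95 = 323
Band 4: 560 * 0.933 = 522
Band 5: 440 * 0.936 = 412
Net migration: Band 3 + 85 → 408; Band 5 − 85 → 327
Giving 194 / 793 / 408 / 522 / 327.
Period 2:
Births: 408 * 0.346 = 141
Band 2: 194 * 0.955 = 185
Band 3: 793 * 0.95 = 753
Band 4: 408 * 0.933 = 381
Band 5: 522 * 0.936 = 489
Net migration: Band 3 + 85 → 838; Band 5 − 85 → 404
Giving 141 / 185 / 838 / 381 / 404.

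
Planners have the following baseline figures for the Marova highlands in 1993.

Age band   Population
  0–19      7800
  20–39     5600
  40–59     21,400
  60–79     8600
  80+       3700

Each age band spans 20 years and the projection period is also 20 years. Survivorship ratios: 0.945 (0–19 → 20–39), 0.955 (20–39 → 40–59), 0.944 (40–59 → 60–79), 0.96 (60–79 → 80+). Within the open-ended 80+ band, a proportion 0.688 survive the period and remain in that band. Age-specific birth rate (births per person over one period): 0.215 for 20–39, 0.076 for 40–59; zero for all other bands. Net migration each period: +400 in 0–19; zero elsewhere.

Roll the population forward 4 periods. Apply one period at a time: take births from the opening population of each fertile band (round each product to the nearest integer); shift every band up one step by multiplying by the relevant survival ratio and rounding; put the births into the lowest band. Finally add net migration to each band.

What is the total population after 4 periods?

Let band 1 be 0–19 through band 5 = 80+.
After projecting period 1:
Births: 5600 × 0.215 = 1204 ; 21400 × 0.076 = 1626 → total 2830
Band 2: 7800 × 0.945 = 7371
Band 3: 5600 × 0.955 = 5348
Band 4: 21400 × 0.944 = 20202
Band 5: 8600 × 0.96 + 3700 × 0.688 = 8256 + 2546 = 10802
Net migration: Band 1 + 400 → 3230
→ [3230, 7371, 5348, 20202, 10802]
After projecting period 2:
Births: 7371 × 0.215 = 1585 ; 5348 × 0.076 = 406 → total 1991
Band 2: 3230 × 0.945 = 3052
Band 3: 7371 × 0.955 = 7039
Band 4: 5348 × 0.944 = 5049
Band 5: 20202 × 0.96 + 10802 × 0.688 = 19394 + 7432 = 26826
Net migration: Band 1 + 400 → 2391
→ [2391, 3052, 7039, 5049, 26826]
After projecting period 3:
Births: 3052 × 0.215 = 656 ; 7039 × 0.076 = 535 → total 1191
Band 2: 2391 × 0.945 = 2259
Band 3: 3052 × 0.955 = 2915
Band 4: 7039 × 0.944 = 6645
Band 5: 5049 × 0.96 + 26826 × 0.688 = 4847 + 18456 = 23303
Net migration: Band 1 + 400 → 1591
→ [1591, 2259, 2915, 6645, 23303]
After projecting period 4:
Births: 2259 × 0.215 = 486 ; 2915 × 0.076 = 222 → total 708
Band 2: 1591 × 0.945 = 1503
Band 3: 2259 × 0.955 = 2157
Band 4: 2915 × 0.944 = 2752
Band 5: 6645 × 0.96 + 23303 × 0.688 = 6379 + 16032 = 22411
Net migration: Band 1 + 400 → 1108
→ [1108, 1503, 2157, 2752, 22411]
Total after period 4: 1108 + 1503 + 2157 + 2752 + 22411 = 29931

29931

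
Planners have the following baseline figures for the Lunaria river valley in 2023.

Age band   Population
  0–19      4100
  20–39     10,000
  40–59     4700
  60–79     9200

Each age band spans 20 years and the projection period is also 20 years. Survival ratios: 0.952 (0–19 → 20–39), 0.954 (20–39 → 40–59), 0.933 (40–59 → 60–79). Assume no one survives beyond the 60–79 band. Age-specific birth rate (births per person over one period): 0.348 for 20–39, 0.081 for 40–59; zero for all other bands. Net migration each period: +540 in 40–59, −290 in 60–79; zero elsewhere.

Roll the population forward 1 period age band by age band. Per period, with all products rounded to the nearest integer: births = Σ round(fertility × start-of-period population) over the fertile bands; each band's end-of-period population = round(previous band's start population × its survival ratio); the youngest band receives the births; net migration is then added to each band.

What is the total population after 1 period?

Period 1:
Births: 10000 × 0.348 = 3480, 4700 × 0.081 = 381 → 3861
20–39: 4100 × 0.952 = 3903
40–59: 10000 × 0.954 = 9540
60–79: 4700 × 0.933 = 4385
Net migration: 40–59 + 540 → 10080; 60–79 − 290 → 4095
End of period: [3861, 3903, 10080, 4095]
Total after period 1: 3861 + 3903 + 10080 + 4095 = 21939

21939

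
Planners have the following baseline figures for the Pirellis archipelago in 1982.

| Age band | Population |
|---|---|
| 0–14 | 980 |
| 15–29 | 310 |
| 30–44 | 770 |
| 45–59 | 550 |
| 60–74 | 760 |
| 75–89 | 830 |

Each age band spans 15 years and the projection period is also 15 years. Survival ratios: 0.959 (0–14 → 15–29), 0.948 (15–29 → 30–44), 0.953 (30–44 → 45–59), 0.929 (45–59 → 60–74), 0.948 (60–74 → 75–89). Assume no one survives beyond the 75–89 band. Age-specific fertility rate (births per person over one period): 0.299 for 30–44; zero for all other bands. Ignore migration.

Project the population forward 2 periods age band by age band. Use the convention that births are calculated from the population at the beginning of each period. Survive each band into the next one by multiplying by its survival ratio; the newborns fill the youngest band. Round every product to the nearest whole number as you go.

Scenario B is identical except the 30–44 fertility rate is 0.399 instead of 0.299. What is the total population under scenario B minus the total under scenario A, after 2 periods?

102

— Period 1 —
Births: 770 × 0.299 = 230
15–29: 980 × 0.959 = 940
30–44: 310 × 0.948 = 294
45–59: 770 × 0.953 = 734
60–74: 550 × 0.929 = 511
75–89: 760 × 0.948 = 720
→ [230, 940, 294, 734, 511, 720]
— Period 2 —
Births: 294 × 0.299 = 88
15–29: 230 × 0.959 = 221
30–44: 940 × 0.948 = 891
45–59: 294 × 0.953 = 280
60–74: 734 × 0.929 = 682
75–89: 511 × 0.948 = 484
→ [88, 221, 891, 280, 682, 484]
Scenario A total after 2 periods: 2646
Scenario B projection —
— Period 1 —
Births: 770 × 0.399 = 307
15–29: 980 × 0.959 = 940
30–44: 310 × 0.948 = 294
45–59: 770 × 0.953 = 734
60–74: 550 × 0.929 = 511
75–89: 760 × 0.948 = 720
→ [307, 940, 294, 734, 511, 720]
— Period 2 —
Births: 294 × 0.399 = 117
15–29: 307 × 0.959 = 294
30–44: 940 × 0.948 = 891
45–59: 294 × 0.953 = 280
60–74: 734 × 0.929 = 682
75–89: 511 × 0.948 = 484
→ [117, 294, 891, 280, 682, 484]
Scenario B total after 2 periods: 2748
Difference B − A = 2748 − 2646 = 102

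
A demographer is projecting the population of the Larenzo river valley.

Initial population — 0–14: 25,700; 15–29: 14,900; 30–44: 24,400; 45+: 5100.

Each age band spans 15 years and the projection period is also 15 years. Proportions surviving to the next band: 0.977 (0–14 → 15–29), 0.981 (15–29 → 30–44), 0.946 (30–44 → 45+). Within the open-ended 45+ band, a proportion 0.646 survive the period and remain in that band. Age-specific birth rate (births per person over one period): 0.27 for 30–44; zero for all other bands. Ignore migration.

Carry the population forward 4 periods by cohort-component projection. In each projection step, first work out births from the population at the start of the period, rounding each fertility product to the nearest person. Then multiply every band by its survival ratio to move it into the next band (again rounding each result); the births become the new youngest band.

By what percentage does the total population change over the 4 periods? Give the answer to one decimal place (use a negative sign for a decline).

Period 1:
Births: 24400 * 0.27 = 6588
15–29: 25700 * 0.977 = 25109
30–44: 14900 * 0.981 = 14617
45+: 24400 * 0.946 + 5100 * 0.646 = 23082 + 3295 = 26377
End of period: [6588, 25109, 14617, 26377]
Period 2:
Births: 14617 * 0.27 = 3947
15–29: 6588 * 0.977 = 6436
30–44: 25109 * 0.981 = 24632
45+: 14617 * 0.946 + 26377 * 0.646 = 13828 + 17040 = 30868
End of period: [3947, 6436, 24632, 30868]
Period 3:
Births: 24632 * 0.27 = 6651
15–29: 3947 * 0.977 = 3856
30–44: 6436 * 0.981 = 6314
45+: 24632 * 0.946 + 30868 * 0.646 = 23302 + 19941 = 43243
End of period: [6651, 3856, 6314, 43243]
Period 4:
Births: 6314 * 0.27 = 1705
15–29: 6651 * 0.977 = 6498
30–44: 3856 * 0.981 = 3783
45+: 6314 * 0.946 + 43243 * 0.646 = 5973 + 27935 = 33908
End of period: [1705, 6498, 3783, 33908]
Total: 70100 → 45894; change = -24206; percentage change = -34.5%

-34.5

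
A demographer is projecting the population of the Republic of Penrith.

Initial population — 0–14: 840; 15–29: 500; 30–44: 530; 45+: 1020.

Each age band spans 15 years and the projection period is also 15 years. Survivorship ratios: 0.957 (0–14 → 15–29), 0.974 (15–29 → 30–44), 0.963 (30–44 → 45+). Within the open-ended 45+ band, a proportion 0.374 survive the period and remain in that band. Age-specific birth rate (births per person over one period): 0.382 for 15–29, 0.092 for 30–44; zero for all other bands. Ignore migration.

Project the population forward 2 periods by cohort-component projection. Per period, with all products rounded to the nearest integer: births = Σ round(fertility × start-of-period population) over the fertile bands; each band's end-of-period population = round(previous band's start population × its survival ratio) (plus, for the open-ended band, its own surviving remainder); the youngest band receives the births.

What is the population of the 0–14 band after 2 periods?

Call the bands 1 to 4, youngest first.
[period 1]
Births: 500 × 0.382 = 191 ; 530 × 0.092 = 49 — total 240
Band 2: 840 × 0.957 = 804
Band 3: 500 × 0.974 = 487
Band 4: 530 × 0.963 + 1020 × 0.374 = 510 + 381 = 891
Population now: 0–14=240, 15–29=804, 30–44=487, 45+=891
[period 2]
Births: 804 × 0.382 = 307 ; 487 × 0.092 = 45 — total 352
Band 2: 240 × 0.957 = 230
Band 3: 804 × 0.974 = 783
Band 4: 487 × 0.963 + 891 × 0.374 = 469 + 333 = 802
Population now: 0–14=352, 15–29=230, 30–44=783, 45+=802

352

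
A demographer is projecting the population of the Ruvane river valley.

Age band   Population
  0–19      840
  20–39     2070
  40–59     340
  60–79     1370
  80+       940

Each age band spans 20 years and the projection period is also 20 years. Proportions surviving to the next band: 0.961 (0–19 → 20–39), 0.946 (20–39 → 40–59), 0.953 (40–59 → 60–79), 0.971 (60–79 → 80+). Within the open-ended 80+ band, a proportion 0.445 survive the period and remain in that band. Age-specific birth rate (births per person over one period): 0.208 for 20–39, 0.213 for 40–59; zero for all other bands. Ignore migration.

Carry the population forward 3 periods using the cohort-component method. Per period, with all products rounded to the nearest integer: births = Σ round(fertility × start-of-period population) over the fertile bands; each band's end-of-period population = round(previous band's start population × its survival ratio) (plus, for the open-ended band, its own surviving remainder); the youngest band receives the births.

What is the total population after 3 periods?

4307

(Groups numbered youngest = 1 to oldest = 5.)
Period 1.
Births: 2070 * 0.208 = 431  |  340 * 0.213 = 72 → 503
Group 2: 840 * 0.961 = 807
Group 3: 2070 * 0.946 = 1958
Group 4: 340 * 0.953 = 324
Group 5: 1370 * 0.971 + 940 * 0.445 = 1330 + 418 = 1748
→ [503, 807, 1958, 324, 1748]
Period 2.
Births: 807 * 0.208 = 168  |  1958 * 0.213 = 417 → 585
Group 2: 503 * 0.961 = 483
Group 3: 807 * 0.946 = 763
Group 4: 1958 * 0.953 = 1866
Group 5: 324 * 0.971 + 1748 * 0.445 = 315 + 778 = 1093
→ [585, 483, 763, 1866, 1093]
Period 3.
Births: 483 * 0.208 = 100  |  763 * 0.213 = 163 → 263
Group 2: 585 * 0.961 = 562
Group 3: 483 * 0.946 = 457
Group 4: 763 * 0.953 = 727
Group 5: 1866 * 0.971 + 1093 * 0.445 = 1812 + 486 = 2298
→ [263, 562, 457, 727, 2298]
Total after period 3: 263 + 562 + 457 + 727 + 2298 = 4307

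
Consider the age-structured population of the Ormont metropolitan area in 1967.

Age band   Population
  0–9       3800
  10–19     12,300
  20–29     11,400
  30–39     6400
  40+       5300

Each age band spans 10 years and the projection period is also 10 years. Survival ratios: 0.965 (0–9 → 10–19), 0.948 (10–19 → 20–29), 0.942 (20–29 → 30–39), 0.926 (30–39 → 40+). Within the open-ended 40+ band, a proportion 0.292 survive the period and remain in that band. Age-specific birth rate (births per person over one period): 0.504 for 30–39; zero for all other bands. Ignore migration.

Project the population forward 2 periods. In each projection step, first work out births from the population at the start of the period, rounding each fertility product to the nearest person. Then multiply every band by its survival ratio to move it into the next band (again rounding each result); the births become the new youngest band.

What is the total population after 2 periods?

Call the groups 1 to 5, youngest first.
[period 1]
Births: 6400 × 0.504 = 3226
Group 2: 3800 × 0.965 = 3667
Group 3: 12300 × 0.948 = 11660
Group 4: 11400 × 0.942 = 10739
Group 5: 6400 × 0.926 + 5300 × 0.292 = 5926 + 1548 = 7474
Population now: 0–9=3226, 10–19=3667, 20–29=11660, 30–39=10739, 40+=7474
[period 2]
Births: 10739 × 0.504 = 5412
Group 2: 3226 × 0.965 = 3113
Group 3: 3667 × 0.948 = 3476
Group 4: 11660 × 0.942 = 10984
Group 5: 10739 × 0.926 + 7474 × 0.292 = 9944 + 2182 = 12126
Population now: 0–9=5412, 10–19=3113, 20–29=3476, 30–39=10984, 40+=12126
Total after period 2: 5412 + 3113 + 3476 + 10984 + 12126 = 35111

35111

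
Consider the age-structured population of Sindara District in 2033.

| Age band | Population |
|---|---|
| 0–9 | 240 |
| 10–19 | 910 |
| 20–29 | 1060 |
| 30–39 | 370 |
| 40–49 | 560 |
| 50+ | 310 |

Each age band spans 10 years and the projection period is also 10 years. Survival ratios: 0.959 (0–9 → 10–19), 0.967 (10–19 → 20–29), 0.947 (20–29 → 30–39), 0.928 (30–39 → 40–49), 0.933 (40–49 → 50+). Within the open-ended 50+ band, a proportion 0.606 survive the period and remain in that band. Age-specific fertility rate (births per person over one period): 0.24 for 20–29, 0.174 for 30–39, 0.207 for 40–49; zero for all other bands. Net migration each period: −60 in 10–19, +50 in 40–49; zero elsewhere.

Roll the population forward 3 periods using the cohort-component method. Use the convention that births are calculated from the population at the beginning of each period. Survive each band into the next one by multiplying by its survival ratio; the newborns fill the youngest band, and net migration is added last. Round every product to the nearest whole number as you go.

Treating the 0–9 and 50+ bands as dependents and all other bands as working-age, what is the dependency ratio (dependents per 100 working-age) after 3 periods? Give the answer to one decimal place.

104.4

Call the groups 1 to 6, youngest first.
Period 1:
Births: 1060 × 0.24 = 254 ; 370 × 0.174 = 64 ; 560 × 0.207 = 116 → total 434
Group 2: 240 × 0.959 = 230
Group 3: 910 × 0.967 = 880
Group 4: 1060 × 0.947 = 1004
Group 5: 370 × 0.928 = 343
Group 6: 560 × 0.933 + 310 × 0.606 = 522 + 188 = 710
Net migration: Group 2 − 60 → 170; Group 5 + 50 → 393
Population now: 0–9=434, 10–19=170, 20–29=880, 30–39=1004, 40–49=393, 50+=710
Period 2:
Births: 880 × 0.24 = 211 ; 1004 × 0.174 = 175 ; 393 × 0.207 = 81 → total 467
Group 2: 434 × 0.959 = 416
Group 3: 170 × 0.967 = 164
Group 4: 880 × 0.947 = 833
Group 5: 1004 × 0.928 = 932
Group 6: 393 × 0.933 + 710 × 0.606 = 367 + 430 = 797
Net migration: Group 2 − 60 → 356; Group 5 + 50 → 982
Population now: 0–9=467, 10–19=356, 20–29=164, 30–39=833, 40–49=982, 50+=797
Period 3:
Births: 164 × 0.24 = 39 ; 833 × 0.174 = 145 ; 982 × 0.207 = 203 → total 387
Group 2: 467 × 0.959 = 448
Group 3: 356 × 0.967 = 344
Group 4: 164 × 0.947 = 155
Group 5: 833 × 0.928 = 773
Group 6: 982 × 0.933 + 797 × 0.606 = 916 + 483 = 1399
Net migration: Group 2 − 60 → 388; Group 5 + 50 → 823
Population now: 0–9=387, 10–19=388, 20–29=344, 30–39=155, 40–49=823, 50+=1399
Dependents (band 0–9 + band 50+) = 387 + 1399 = 1786; working-age = 1710; ratio = 1786/1710 × 100 = 104.4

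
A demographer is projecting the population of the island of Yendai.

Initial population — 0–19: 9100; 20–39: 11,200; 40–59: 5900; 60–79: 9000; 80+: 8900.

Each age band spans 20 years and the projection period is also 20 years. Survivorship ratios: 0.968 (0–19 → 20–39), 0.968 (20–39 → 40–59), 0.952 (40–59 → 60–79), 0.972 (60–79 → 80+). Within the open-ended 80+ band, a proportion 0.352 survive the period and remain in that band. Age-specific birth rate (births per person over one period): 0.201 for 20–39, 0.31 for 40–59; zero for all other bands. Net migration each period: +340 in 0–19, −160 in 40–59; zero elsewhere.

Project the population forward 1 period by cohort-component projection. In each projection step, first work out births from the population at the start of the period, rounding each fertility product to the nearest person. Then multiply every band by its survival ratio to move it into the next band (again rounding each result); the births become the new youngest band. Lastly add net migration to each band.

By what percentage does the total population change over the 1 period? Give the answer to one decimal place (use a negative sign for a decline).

-6.1

Let band 1 be 0–19 through band 5 = 80+.
[period 1]
Births: 11200 * 0.201 = 2251 ; 5900 * 0.31 = 1829 → total 4080
Band 2: 9100 * 0.968 = 8809
Band 3: 11200 * 0.968 = 10842
Band 4: 5900 * 0.952 = 5617
Band 5: 9000 * 0.972 + 8900 * 0.352 = 8748 + 3133 = 11881
Net migration: Band 1 + 340 → 4420; Band 3 − 160 → 10682
Giving 4420 / 8809 / 10682 / 5617 / 11881.
Total: 44100 → 41409; change = -2691; percentage change = -6.1%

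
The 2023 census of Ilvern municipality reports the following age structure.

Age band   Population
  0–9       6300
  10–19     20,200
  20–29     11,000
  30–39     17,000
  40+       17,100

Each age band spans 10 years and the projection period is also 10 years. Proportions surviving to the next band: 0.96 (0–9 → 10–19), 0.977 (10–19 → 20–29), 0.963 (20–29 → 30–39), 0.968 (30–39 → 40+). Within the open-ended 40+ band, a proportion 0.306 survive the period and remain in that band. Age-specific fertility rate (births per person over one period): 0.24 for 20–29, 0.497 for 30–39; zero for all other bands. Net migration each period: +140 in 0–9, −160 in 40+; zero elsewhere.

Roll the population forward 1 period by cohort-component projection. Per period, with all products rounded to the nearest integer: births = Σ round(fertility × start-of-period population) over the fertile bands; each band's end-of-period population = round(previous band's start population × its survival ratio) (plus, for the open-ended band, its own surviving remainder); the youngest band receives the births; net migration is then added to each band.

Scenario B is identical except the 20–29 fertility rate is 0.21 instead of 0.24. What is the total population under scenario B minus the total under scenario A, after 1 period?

Period 1:
Births: 11000 × 0.24 = 2640, 17000 × 0.497 = 8449 → 11089
10–19: 6300 × 0.96 = 6048
20–29: 20200 × 0.977 = 19735
30–39: 11000 × 0.963 = 10593
40+: 17000 × 0.968 + 17100 × 0.306 = 16456 + 5233 = 21689
Net migration: 0–9 + 140 → 11229; 40+ − 160 → 21529
Giving 11229 / 6048 / 19735 / 10593 / 21529.
Scenario A total after 1 period: 69134
Scenario B projection —
Period 1:
Births: 11000 × 0.21 = 2310, 17000 × 0.497 = 8449 → 10759
10–19: 6300 × 0.96 = 6048
20–29: 20200 × 0.977 = 19735
30–39: 11000 × 0.963 = 10593
40+: 17000 × 0.968 + 17100 × 0.306 = 16456 + 5233 = 21689
Net migration: 0–9 + 140 → 10899; 40+ − 160 → 21529
Giving 10899 / 6048 / 19735 / 10593 / 21529.
Scenario B total after 1 period: 68804
Difference B − A = 68804 − 69134 = -330

-330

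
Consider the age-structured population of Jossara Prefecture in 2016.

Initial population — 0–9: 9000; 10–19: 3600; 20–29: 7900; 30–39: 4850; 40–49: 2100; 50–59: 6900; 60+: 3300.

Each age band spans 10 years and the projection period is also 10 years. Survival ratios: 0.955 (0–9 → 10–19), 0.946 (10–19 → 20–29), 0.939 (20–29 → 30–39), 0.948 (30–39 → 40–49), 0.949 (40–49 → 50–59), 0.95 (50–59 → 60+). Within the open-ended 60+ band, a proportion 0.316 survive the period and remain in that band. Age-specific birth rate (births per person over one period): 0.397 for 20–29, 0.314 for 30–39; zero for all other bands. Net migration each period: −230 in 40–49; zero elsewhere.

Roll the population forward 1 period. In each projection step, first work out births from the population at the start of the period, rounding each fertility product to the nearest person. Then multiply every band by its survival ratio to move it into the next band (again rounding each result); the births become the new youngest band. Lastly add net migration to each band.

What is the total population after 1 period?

38037

[period 1]
Births: 7900 * 0.397 = 3136 ; 4850 * 0.314 = 1523 — total 4659
10–19: 9000 * 0.955 = 8595
20–29: 3600 * 0.946 = 3406
30–39: 7900 * 0.939 = 7418
40–49: 4850 * 0.948 = 4598
50–59: 2100 * 0.949 = 1993
60+: 6900 * 0.95 + 3300 * 0.316 = 6555 + 1043 = 7598
Net migration: 40–49 − 230 → 4368
→ [4659, 8595, 3406, 7418, 4368, 1993, 7598]
Total after period 1: 4659 + 8595 + 3406 + 7418 + 4368 + 1993 + 7598 = 38037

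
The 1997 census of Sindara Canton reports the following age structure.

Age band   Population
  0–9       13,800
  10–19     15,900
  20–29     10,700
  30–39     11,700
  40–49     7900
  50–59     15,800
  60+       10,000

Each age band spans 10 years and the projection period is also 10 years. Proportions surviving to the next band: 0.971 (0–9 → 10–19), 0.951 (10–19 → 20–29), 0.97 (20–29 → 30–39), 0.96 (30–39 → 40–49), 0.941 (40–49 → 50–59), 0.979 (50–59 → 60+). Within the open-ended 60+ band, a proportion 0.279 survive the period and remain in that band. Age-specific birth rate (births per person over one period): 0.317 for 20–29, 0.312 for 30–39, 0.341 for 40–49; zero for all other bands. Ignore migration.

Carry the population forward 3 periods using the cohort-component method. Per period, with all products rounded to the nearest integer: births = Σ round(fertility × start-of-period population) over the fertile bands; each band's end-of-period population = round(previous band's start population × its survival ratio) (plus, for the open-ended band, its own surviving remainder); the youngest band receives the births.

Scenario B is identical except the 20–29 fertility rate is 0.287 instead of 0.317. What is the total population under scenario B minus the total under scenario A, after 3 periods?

-1120

— Period 1 —
Births: 10700 × 0.317 = 3392  |  11700 × 0.312 = 3650  |  7900 × 0.341 = 2694 → 9736
10–19: 13800 × 0.971 = 13400
20–29: 15900 × 0.951 = 15121
30–39: 10700 × 0.97 = 10379
40–49: 11700 × 0.96 = 11232
50–59: 7900 × 0.941 = 7434
60+: 15800 × 0.979 + 10000 × 0.279 = 15468 + 2790 = 18258
→ [9736, 13400, 15121, 10379, 11232, 7434, 18258]
— Period 2 —
Births: 15121 × 0.317 = 4793  |  10379 × 0.312 = 3238  |  11232 × 0.341 = 3830 → 11861
10–19: 9736 × 0.971 = 9454
20–29: 13400 × 0.951 = 12743
30–39: 15121 × 0.97 = 14667
40–49: 10379 × 0.96 = 9964
50–59: 11232 × 0.941 = 10569
60+: 7434 × 0.979 + 18258 × 0.279 = 7278 + 5094 = 12372
→ [11861, 9454, 12743, 14667, 9964, 10569, 12372]
— Period 3 —
Births: 12743 × 0.317 = 4040  |  14667 × 0.312 = 4576  |  9964 × 0.341 = 3398 → 12014
10–19: 11861 × 0.971 = 11517
20–29: 9454 × 0.951 = 8991
30–39: 12743 × 0.97 = 12361
40–49: 14667 × 0.96 = 14080
50–59: 9964 × 0.941 = 9376
60+: 10569 × 0.979 + 12372 × 0.279 = 10347 + 3452 = 13799
→ [12014, 11517, 8991, 12361, 14080, 9376, 13799]
Scenario A total after 3 periods: 82138
Scenario B projection —
— Period 1 —
Births: 10700 × 0.287 = 3071  |  11700 × 0.312 = 3650  |  7900 × 0.341 = 2694 → 9415
10–19: 13800 × 0.971 = 13400
20–29: 15900 × 0.951 = 15121
30–39: 10700 × 0.97 = 10379
40–49: 11700 × 0.96 = 11232
50–59: 7900 × 0.941 = 7434
60+: 15800 × 0.979 + 10000 × 0.279 = 15468 + 2790 = 18258
→ [9415, 13400, 15121, 10379, 11232, 7434, 18258]
— Period 2 —
Births: 15121 × 0.287 = 4340  |  10379 × 0.312 = 3238  |  11232 × 0.341 = 3830 → 11408
10–19: 9415 × 0.971 = 9142
20–29: 13400 × 0.951 = 12743
30–39: 15121 × 0.97 = 14667
40–49: 10379 × 0.96 = 9964
50–59: 11232 × 0.941 = 10569
60+: 7434 × 0.979 + 18258 × 0.279 = 7278 + 5094 = 12372
→ [11408, 9142, 12743, 14667, 9964, 10569, 12372]
— Period 3 —
Births: 12743 × 0.287 = 3657  |  14667 × 0.312 = 4576  |  9964 × 0.341 = 3398 → 11631
10–19: 11408 × 0.971 = 11077
20–29: 9142 × 0.951 = 8694
30–39: 12743 × 0.97 = 12361
40–49: 14667 × 0.96 = 14080
50–59: 9964 × 0.941 = 9376
60+: 10569 × 0.979 + 12372 × 0.279 = 10347 + 3452 = 13799
→ [11631, 11077, 8694, 12361, 14080, 9376, 13799]
Scenario B total after 3 periods: 81018
Difference B − A = 81018 − 82138 = -1120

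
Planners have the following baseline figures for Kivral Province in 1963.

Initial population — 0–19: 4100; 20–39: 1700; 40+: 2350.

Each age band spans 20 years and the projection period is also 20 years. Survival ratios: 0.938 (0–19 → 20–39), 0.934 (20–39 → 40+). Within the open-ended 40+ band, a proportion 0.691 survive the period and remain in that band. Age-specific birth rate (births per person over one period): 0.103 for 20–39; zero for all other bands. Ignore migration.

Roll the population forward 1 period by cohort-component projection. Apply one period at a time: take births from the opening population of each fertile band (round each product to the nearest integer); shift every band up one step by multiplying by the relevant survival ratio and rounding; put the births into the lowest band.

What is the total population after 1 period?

7233

After projecting period 1:
Births: 1700 × 0.103 = 175
20–39: 4100 × 0.938 = 3846
40+: 1700 × 0.934 + 2350 × 0.691 = 1588 + 1624 = 3212
→ [175, 3846, 3212]
Total after period 1: 175 + 3846 + 3212 = 7233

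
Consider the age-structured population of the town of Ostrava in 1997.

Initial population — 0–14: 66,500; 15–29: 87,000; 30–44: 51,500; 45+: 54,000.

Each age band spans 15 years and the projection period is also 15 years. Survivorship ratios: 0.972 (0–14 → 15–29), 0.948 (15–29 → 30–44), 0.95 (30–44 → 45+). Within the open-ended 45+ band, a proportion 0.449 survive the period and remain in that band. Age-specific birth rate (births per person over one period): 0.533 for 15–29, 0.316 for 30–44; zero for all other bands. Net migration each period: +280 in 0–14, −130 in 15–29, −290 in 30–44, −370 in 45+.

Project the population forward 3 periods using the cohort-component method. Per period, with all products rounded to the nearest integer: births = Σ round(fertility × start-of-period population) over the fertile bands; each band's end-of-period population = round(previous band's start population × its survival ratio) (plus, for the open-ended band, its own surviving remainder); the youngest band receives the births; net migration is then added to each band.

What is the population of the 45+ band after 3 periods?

Call the bands 1 to 4, youngest first.
Period 1.
Births: 87000 × 0.533 = 46371 ; 51500 × 0.316 = 16274 → 62645
Band 2: 66500 × 0.972 = 64638
Band 3: 87000 × 0.948 = 82476
Band 4: 51500 × 0.95 + 54000 × 0.449 = 48925 + 24246 = 73171
Net migration: Band 1 + 280 → 62925; Band 2 − 130 → 64508; Band 3 − 290 → 82186; Band 4 − 370 → 72801
End of period: [62925, 64508, 82186, 72801]
Period 2.
Births: 64508 × 0.533 = 34383 ; 82186 × 0.316 = 25971 → 60354
Band 2: 62925 × 0.972 = 61163
Band 3: 64508 × 0.948 = 61154
Band 4: 82186 × 0.95 + 72801 × 0.449 = 78077 + 32688 = 110765
Net migration: Band 1 + 280 → 60634; Band 2 − 130 → 61033; Band 3 − 290 → 60864; Band 4 − 370 → 110395
End of period: [60634, 61033, 60864, 110395]
Period 3.
Births: 61033 × 0.533 = 32531 ; 60864 × 0.316 = 19233 → 51764
Band 2: 60634 × 0.972 = 58936
Band 3: 61033 × 0.948 = 57859
Band 4: 60864 × 0.95 + 110395 × 0.449 = 57821 + 49567 = 107388
Net migration: Band 1 + 280 → 52044; Band 2 − 130 → 58806; Band 3 − 290 → 57569; Band 4 − 370 → 107018
End of period: [52044, 58806, 57569, 107018]

107018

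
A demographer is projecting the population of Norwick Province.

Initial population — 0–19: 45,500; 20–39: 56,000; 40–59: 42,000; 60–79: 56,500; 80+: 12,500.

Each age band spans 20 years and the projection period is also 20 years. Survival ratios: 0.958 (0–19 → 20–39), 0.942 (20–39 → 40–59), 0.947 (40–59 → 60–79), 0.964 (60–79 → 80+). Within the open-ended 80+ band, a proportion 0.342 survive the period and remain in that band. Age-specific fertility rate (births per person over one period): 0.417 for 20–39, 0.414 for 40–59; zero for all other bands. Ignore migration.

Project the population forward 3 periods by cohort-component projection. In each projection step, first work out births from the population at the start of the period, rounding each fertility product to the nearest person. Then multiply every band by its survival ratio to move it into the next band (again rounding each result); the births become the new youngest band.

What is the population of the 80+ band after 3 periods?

68141

Period 1.
Births: 56000 * 0.417 = 23352 ; 42000 * 0.414 = 17388 → 40740
20–39: 45500 * 0.958 = 43589
40–59: 56000 * 0.942 = 52752
60–79: 42000 * 0.947 = 39774
80+: 56500 * 0.964 + 12500 * 0.342 = 54466 + 4275 = 58741
→ [40740, 43589, 52752, 39774, 58741]
Period 2.
Births: 43589 * 0.417 = 18177 ; 52752 * 0.414 = 21839 → 40016
20–39: 40740 * 0.958 = 39029
40–59: 43589 * 0.942 = 41061
60–79: 52752 * 0.947 = 49956
80+: 39774 * 0.964 + 58741 * 0.342 = 38342 + 20089 = 58431
→ [40016, 39029, 41061, 49956, 58431]
Period 3.
Births: 39029 * 0.417 = 16275 ; 41061 * 0.414 = 16999 → 33274
20–39: 40016 * 0.958 = 38335
40–59: 39029 * 0.942 = 36765
60–79: 41061 * 0.947 = 38885
80+: 49956 * 0.964 + 58431 * 0.342 = 48158 + 19983 = 68141
→ [33274, 38335, 36765, 38885, 68141]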